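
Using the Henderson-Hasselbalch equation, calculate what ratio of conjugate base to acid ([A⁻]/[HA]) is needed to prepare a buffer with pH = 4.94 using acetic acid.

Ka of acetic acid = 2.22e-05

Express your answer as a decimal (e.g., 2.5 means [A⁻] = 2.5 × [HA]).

pKa = -log(2.22e-05) = 4.6536. pH = pKa + log([A⁻]/[HA]), so log([A⁻]/[HA]) = pH − pKa = 4.94 − 4.6536 = 0.2864. [A⁻]/[HA] = 10^(0.2864) = 1.93

[A⁻]/[HA] = 1.93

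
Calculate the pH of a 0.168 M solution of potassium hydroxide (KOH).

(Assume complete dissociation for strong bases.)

[OH⁻] = 0.168 M for strong base. pOH = -log[OH⁻] = 0.77, pH = 14 - pOH

pH = 13.23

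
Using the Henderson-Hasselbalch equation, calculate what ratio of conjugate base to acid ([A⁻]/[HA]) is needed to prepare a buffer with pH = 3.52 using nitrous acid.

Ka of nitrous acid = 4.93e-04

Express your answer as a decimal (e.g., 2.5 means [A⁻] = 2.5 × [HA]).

pKa = -log(4.93e-04) = 3.3072. pH = pKa + log([A⁻]/[HA]), so log([A⁻]/[HA]) = pH − pKa = 3.52 − 3.3072 = 0.2128. [A⁻]/[HA] = 10^(0.2128) = 1.63

[A⁻]/[HA] = 1.63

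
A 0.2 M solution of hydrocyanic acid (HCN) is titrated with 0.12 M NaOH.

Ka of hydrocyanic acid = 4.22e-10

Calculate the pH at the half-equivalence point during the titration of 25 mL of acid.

At half-equivalence [HA] = [A⁻], so Henderson-Hasselbalch gives pH = pKa = -log(4.22e-10) = 9.37.

pH = pKa = 9.37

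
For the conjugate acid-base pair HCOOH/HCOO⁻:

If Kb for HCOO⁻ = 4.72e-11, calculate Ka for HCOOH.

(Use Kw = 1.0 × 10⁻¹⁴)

For a conjugate pair Ka × Kb = Kw, so Ka = Kw/Kb = 1.0 × 10⁻¹⁴ / 4.72e-11 = 2.12e-04.

K_a = 2.12e-04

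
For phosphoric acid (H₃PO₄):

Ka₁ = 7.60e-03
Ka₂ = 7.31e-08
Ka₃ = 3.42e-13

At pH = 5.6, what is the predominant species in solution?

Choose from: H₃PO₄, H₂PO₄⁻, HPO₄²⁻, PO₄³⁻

pKa₁ = 2.12, pKa₂ = 7.14, pKa₃ = 12.47. For a polyprotic acid the predominant species crosses at each pKa: below pKa_n the protonated form dominates, above it the deprotonated form does. At pH = 5.6, the predominant species is H₂PO₄⁻.

H₂PO₄⁻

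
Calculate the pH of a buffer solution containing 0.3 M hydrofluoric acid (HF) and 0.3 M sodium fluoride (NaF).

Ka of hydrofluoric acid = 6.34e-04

pKa = -log(6.34e-04) = 3.20. pH = pKa + log([A⁻]/[HA]) = 3.20 + log(0.3/0.3)

pH = 3.20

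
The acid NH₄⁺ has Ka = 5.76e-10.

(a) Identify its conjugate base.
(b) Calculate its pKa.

(a) The conjugate base is formed by removing one H⁺ from NH₄⁺, giving NH₃. (b) pKa = -log(Ka) = -log(5.76e-10) = 9.24.

Conjugate base: NH₃; pK_a = 9.24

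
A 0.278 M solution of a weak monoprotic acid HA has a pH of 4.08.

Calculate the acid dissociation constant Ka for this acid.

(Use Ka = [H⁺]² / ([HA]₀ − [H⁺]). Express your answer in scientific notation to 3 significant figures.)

[H⁺] = 10^(−pH) = 10^(−4.08) = 8.318e-05 M. For HA ⇌ H⁺ + A⁻, Ka = [H⁺][A⁻]/[HA] = [H⁺]² / ([HA]₀ − [H⁺]) = (8.318e-05)² / (0.278 − 8.318e-05) = 2.49e-08.

K_a = 2.49e-08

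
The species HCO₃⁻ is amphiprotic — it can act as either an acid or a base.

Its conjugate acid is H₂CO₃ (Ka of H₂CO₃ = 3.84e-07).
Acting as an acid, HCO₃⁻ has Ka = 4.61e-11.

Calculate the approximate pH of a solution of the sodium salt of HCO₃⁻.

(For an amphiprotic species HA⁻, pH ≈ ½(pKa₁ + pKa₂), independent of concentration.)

pKa₁ = -log(3.84e-07) = 6.42; pKa₂ = -log(4.61e-11) = 10.34. For an amphiprotic species, pH ≈ ½(pKa₁ + pKa₂) = ½(6.42 + 10.34) = 8.38.

pH = 8.38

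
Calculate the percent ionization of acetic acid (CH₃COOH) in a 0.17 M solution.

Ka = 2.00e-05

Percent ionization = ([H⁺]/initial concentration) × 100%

Using Ka equilibrium: x² + Ka×x - Ka×C = 0. Solving: [H⁺] = 1.8339e-03. Percent = (1.8339e-03/0.17) × 100

Percent ionization = 1.08%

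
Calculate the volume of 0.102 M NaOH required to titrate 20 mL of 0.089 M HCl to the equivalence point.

At equivalence: moles acid = moles base. moles HCl = 0.089 × 20/1000 = 0.00178 mol. V_base = moles / 0.102 × 1000 = 17.5 mL.

V_{base} = 17.5 mL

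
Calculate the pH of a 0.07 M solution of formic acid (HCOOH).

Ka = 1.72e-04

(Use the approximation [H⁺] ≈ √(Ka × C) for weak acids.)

[H⁺] = √(Ka × C) = √(1.72e-04 × 0.07) = 3.4699e-03. pH = -log(3.4699e-03)

pH = 2.46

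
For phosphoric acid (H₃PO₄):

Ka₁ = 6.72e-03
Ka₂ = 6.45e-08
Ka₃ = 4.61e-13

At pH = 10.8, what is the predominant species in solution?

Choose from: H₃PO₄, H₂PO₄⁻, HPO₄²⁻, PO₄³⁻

pKa₁ = 2.17, pKa₂ = 7.19, pKa₃ = 12.34. For a polyprotic acid the predominant species crosses at each pKa: below pKa_n the protonated form dominates, above it the deprotonated form does. At pH = 10.8, the predominant species is HPO₄²⁻.

HPO₄²⁻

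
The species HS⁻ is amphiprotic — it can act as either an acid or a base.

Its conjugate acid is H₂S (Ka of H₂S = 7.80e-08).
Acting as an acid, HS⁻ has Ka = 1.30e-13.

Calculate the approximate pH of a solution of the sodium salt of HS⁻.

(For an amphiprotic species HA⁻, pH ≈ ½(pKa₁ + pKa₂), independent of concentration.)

pKa₁ = -log(7.80e-08) = 7.11; pKa₂ = -log(1.30e-13) = 12.89. For an amphiprotic species, pH ≈ ½(pKa₁ + pKa₂) = ½(7.11 + 12.89) = 10.00.

pH = 10.00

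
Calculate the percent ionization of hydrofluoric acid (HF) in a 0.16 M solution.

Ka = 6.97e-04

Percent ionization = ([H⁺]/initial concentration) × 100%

Using Ka equilibrium: x² + Ka×x - Ka×C = 0. Solving: [H⁺] = 1.0218e-02. Percent = (1.0218e-02/0.16) × 100

Percent ionization = 6.39%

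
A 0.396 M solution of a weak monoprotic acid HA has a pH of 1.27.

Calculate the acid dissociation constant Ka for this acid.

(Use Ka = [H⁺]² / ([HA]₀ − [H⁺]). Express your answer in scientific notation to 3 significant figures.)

[H⁺] = 10^(−pH) = 10^(−1.27) = 5.370e-02 M. For HA ⇌ H⁺ + A⁻, Ka = [H⁺][A⁻]/[HA] = [H⁺]² / ([HA]₀ − [H⁺]) = (5.370e-02)² / (0.396 − 5.370e-02) = 8.43e-03.

K_a = 8.43e-03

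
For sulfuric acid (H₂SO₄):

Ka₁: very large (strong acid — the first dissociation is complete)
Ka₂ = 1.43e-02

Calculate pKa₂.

pKa₂ = -log(Ka₂) = -log(1.43e-02) = 1.84.

pK_{a2} = 1.84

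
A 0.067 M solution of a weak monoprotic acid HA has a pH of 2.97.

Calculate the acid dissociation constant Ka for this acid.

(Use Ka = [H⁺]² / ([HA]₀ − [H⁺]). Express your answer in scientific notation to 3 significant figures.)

[H⁺] = 10^(−pH) = 10^(−2.97) = 1.072e-03 M. For HA ⇌ H⁺ + A⁻, Ka = [H⁺][A⁻]/[HA] = [H⁺]² / ([HA]₀ − [H⁺]) = (1.072e-03)² / (0.067 − 1.072e-03) = 1.74e-05.

K_a = 1.74e-05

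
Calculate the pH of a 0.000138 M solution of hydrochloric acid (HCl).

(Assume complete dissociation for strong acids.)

[H⁺] = 0.000138 M for strong acid. pH = -log[H⁺] = -log(0.000138)

pH = 3.86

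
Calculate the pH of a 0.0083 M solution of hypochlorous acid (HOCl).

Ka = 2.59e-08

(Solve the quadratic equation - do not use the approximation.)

x² + Ka×x - Ka×C = 0. Using quadratic formula: [H⁺] = 1.4649e-05

pH = 4.83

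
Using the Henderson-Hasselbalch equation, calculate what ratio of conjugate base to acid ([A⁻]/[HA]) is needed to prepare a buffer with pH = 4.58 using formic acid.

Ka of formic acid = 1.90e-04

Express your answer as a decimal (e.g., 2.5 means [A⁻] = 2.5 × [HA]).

pKa = -log(1.90e-04) = 3.7212. pH = pKa + log([A⁻]/[HA]), so log([A⁻]/[HA]) = pH − pKa = 4.58 − 3.7212 = 0.8588. [A⁻]/[HA] = 10^(0.8588) = 7.22

[A⁻]/[HA] = 7.22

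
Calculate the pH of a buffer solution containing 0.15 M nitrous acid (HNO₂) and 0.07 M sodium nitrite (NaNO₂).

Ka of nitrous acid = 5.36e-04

pKa = -log(5.36e-04) = 3.27. pH = pKa + log([A⁻]/[HA]) = 3.27 + log(0.07/0.15)

pH = 2.94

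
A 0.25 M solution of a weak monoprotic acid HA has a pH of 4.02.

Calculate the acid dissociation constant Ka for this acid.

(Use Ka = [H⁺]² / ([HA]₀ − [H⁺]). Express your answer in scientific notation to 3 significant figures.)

[H⁺] = 10^(−pH) = 10^(−4.02) = 9.550e-05 M. For HA ⇌ H⁺ + A⁻, Ka = [H⁺][A⁻]/[HA] = [H⁺]² / ([HA]₀ − [H⁺]) = (9.550e-05)² / (0.25 − 9.550e-05) = 3.65e-08.

K_a = 3.65e-08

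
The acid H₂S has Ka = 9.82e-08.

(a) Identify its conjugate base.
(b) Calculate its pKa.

(a) The conjugate base is formed by removing one H⁺ from H₂S, giving HS⁻. (b) pKa = -log(Ka) = -log(9.82e-08) = 7.01.

Conjugate base: HS⁻; pK_a = 7.01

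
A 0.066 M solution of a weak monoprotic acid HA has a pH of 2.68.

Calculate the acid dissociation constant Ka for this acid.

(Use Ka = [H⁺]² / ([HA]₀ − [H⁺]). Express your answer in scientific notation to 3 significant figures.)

[H⁺] = 10^(−pH) = 10^(−2.68) = 2.089e-03 M. For HA ⇌ H⁺ + A⁻, Ka = [H⁺][A⁻]/[HA] = [H⁺]² / ([HA]₀ − [H⁺]) = (2.089e-03)² / (0.066 − 2.089e-03) = 6.83e-05.

K_a = 6.83e-05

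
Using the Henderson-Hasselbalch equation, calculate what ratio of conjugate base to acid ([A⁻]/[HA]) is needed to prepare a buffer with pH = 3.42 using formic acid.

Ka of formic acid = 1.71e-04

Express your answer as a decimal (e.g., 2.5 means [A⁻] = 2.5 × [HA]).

pKa = -log(1.71e-04) = 3.7670. pH = pKa + log([A⁻]/[HA]), so log([A⁻]/[HA]) = pH − pKa = 3.42 − 3.7670 = -0.3470. [A⁻]/[HA] = 10^(-0.3470) = 0.450

[A⁻]/[HA] = 0.450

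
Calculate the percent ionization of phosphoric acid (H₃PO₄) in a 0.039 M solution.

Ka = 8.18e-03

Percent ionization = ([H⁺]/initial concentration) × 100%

Using Ka equilibrium: x² + Ka×x - Ka×C = 0. Solving: [H⁺] = 1.4233e-02. Percent = (1.4233e-02/0.039) × 100

Percent ionization = 36.5%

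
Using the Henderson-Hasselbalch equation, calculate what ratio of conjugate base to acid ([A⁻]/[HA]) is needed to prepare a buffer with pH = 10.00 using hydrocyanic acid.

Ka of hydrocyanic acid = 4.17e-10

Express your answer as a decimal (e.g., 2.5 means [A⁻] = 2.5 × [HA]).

pKa = -log(4.17e-10) = 9.3799. pH = pKa + log([A⁻]/[HA]), so log([A⁻]/[HA]) = pH − pKa = 10.00 − 9.3799 = 0.6201. [A⁻]/[HA] = 10^(0.6201) = 4.17

[A⁻]/[HA] = 4.17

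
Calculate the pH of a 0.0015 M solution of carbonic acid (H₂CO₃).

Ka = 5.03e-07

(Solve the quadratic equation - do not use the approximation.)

x² + Ka×x - Ka×C = 0. Using quadratic formula: [H⁺] = 2.7218e-05

pH = 4.57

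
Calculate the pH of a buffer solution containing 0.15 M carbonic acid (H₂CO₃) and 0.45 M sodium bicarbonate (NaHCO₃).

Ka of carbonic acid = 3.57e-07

pKa = -log(3.57e-07) = 6.45. pH = pKa + log([A⁻]/[HA]) = 6.45 + log(0.45/0.15)

pH = 6.92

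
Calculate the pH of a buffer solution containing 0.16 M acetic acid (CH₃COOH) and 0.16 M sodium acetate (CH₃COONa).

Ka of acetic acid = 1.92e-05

pKa = -log(1.92e-05) = 4.72. pH = pKa + log([A⁻]/[HA]) = 4.72 + log(0.16/0.16)

pH = 4.72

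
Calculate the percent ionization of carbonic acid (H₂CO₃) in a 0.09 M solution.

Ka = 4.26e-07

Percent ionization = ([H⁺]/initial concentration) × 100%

Using Ka equilibrium: x² + Ka×x - Ka×C = 0. Solving: [H⁺] = 1.9559e-04. Percent = (1.9559e-04/0.09) × 100

Percent ionization = 0.217%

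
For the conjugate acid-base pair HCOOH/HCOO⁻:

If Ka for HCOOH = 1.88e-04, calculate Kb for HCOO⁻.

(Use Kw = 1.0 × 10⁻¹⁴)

For a conjugate pair Ka × Kb = Kw, so Kb = Kw/Ka = 1.0 × 10⁻¹⁴ / 1.88e-04 = 5.32e-11.

K_b = 5.32e-11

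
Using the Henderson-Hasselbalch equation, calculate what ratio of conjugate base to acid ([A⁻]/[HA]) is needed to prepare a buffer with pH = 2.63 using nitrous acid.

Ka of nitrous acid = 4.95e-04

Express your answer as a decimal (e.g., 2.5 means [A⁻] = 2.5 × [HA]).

pKa = -log(4.95e-04) = 3.3054. pH = pKa + log([A⁻]/[HA]), so log([A⁻]/[HA]) = pH − pKa = 2.63 − 3.3054 = -0.6754. [A⁻]/[HA] = 10^(-0.6754) = 0.211

[A⁻]/[HA] = 0.211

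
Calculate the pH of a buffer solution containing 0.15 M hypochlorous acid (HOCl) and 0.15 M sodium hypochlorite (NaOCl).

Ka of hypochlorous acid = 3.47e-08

pKa = -log(3.47e-08) = 7.46. pH = pKa + log([A⁻]/[HA]) = 7.46 + log(0.15/0.15)

pH = 7.46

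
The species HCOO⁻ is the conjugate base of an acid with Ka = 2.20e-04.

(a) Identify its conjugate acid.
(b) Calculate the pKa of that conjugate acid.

(a) The conjugate acid is formed by adding one H⁺ to HCOO⁻, giving HCOOH. (b) pKa = -log(Ka) = -log(2.20e-04) = 3.66.

Conjugate acid: HCOOH; pK_a = 3.66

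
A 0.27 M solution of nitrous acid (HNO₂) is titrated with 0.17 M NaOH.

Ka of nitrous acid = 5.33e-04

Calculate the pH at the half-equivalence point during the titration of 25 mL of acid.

At half-equivalence [HA] = [A⁻], so Henderson-Hasselbalch gives pH = pKa = -log(5.33e-04) = 3.27.

pH = pKa = 3.27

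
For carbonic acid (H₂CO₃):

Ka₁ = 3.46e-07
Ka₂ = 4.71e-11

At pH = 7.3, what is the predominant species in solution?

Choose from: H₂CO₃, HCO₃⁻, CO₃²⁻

pKa₁ = 6.46, pKa₂ = 10.33. For a polyprotic acid the predominant species crosses at each pKa: below pKa_n the protonated form dominates, above it the deprotonated form does. At pH = 7.3, the predominant species is HCO₃⁻.

HCO₃⁻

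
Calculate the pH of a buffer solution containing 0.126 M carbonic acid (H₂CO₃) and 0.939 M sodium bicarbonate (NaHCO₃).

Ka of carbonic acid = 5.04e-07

pKa = -log(5.04e-07) = 6.30. pH = pKa + log([A⁻]/[HA]) = 6.30 + log(0.939/0.126)

pH = 7.17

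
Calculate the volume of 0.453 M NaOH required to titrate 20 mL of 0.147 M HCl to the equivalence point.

At equivalence: moles acid = moles base. moles HCl = 0.147 × 20/1000 = 0.00294 mol. V_base = moles / 0.453 × 1000 = 6.5 mL.

V_{base} = 6.5 mL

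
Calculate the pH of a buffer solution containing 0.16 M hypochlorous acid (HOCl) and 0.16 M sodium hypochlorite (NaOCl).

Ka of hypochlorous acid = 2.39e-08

pKa = -log(2.39e-08) = 7.62. pH = pKa + log([A⁻]/[HA]) = 7.62 + log(0.16/0.16)

pH = 7.62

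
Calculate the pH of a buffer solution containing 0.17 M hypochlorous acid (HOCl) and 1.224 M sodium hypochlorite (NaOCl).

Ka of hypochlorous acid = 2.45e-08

pKa = -log(2.45e-08) = 7.61. pH = pKa + log([A⁻]/[HA]) = 7.61 + log(1.224/0.17)

pH = 8.47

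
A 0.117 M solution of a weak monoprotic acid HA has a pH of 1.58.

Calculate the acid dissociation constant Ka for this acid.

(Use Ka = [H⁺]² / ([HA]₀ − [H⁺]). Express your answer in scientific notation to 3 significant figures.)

[H⁺] = 10^(−pH) = 10^(−1.58) = 2.630e-02 M. For HA ⇌ H⁺ + A⁻, Ka = [H⁺][A⁻]/[HA] = [H⁺]² / ([HA]₀ − [H⁺]) = (2.630e-02)² / (0.117 − 2.630e-02) = 7.63e-03.

K_a = 7.63e-03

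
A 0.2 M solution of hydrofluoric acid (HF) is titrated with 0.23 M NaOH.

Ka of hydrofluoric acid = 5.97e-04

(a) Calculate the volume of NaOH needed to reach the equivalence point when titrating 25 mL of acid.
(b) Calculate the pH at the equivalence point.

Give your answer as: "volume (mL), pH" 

moles acid = 0.2 × 25/1000 = 0.005 mol; V_base = moles/0.23 × 1000 = 21.7 mL. At equivalence only the conjugate base is present: [A⁻] = 0.005/0.047 = 1.0698e-01 M. Kb = Kw/Ka = 1.68e-11; [OH⁻] = √(Kb × [A⁻]) = 1.3386e-06; pOH = 5.87; pH = 14 - pOH = 8.13.

V = 21.7 mL, pH = 8.13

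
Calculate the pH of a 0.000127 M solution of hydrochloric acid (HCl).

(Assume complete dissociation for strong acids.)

[H⁺] = 0.000127 M for strong acid. pH = -log[H⁺] = -log(0.000127)

pH = 3.90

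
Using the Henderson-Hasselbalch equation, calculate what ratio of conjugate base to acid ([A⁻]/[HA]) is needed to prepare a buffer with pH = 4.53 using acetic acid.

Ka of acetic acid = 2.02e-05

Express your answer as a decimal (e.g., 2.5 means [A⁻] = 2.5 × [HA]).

pKa = -log(2.02e-05) = 4.6946. pH = pKa + log([A⁻]/[HA]), so log([A⁻]/[HA]) = pH − pKa = 4.53 − 4.6946 = -0.1646. [A⁻]/[HA] = 10^(-0.1646) = 0.684

[A⁻]/[HA] = 0.684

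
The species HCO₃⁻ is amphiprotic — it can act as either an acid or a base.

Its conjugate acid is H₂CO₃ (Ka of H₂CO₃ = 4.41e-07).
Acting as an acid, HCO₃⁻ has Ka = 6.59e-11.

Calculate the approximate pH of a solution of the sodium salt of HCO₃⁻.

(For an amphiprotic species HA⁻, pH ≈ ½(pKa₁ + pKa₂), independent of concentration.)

pKa₁ = -log(4.41e-07) = 6.36; pKa₂ = -log(6.59e-11) = 10.18. For an amphiprotic species, pH ≈ ½(pKa₁ + pKa₂) = ½(6.36 + 10.18) = 8.27.

pH = 8.27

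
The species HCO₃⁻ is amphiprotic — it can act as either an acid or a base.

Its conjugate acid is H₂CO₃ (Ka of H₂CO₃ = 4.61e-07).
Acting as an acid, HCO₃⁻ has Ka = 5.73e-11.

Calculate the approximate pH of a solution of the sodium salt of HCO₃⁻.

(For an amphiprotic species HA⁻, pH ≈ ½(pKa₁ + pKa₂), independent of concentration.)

pKa₁ = -log(4.61e-07) = 6.34; pKa₂ = -log(5.73e-11) = 10.24. For an amphiprotic species, pH ≈ ½(pKa₁ + pKa₂) = ½(6.34 + 10.24) = 8.29.

pH = 8.29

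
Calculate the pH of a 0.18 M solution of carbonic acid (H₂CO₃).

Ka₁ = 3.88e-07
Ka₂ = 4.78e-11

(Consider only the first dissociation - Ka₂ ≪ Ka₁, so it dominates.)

First dissociation dominates. From Ka₁ = [H⁺][HA⁻]/[H₂A], x² + Ka₁·x − Ka₁·C = 0 with C = 0.18 M and Ka₁ = 3.88e-07. Solving: [H⁺] = (−Ka₁ + √(Ka₁² + 4·Ka₁·C)) / 2 = 2.6408e-04 M. pH = -log(2.6408e-04) = 3.58.

pH = 3.58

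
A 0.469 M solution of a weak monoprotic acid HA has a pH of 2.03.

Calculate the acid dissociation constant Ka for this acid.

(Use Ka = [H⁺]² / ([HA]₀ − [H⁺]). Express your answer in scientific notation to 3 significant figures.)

[H⁺] = 10^(−pH) = 10^(−2.03) = 9.333e-03 M. For HA ⇌ H⁺ + A⁻, Ka = [H⁺][A⁻]/[HA] = [H⁺]² / ([HA]₀ − [H⁺]) = (9.333e-03)² / (0.469 − 9.333e-03) = 1.89e-04.

K_a = 1.89e-04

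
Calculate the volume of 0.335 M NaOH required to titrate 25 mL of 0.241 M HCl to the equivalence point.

At equivalence: moles acid = moles base. moles HCl = 0.241 × 25/1000 = 0.006025 mol. V_base = moles / 0.335 × 1000 = 18.0 mL.

V_{base} = 18.0 mL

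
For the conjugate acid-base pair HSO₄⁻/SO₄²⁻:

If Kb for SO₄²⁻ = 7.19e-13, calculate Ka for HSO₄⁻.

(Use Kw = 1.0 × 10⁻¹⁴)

For a conjugate pair Ka × Kb = Kw, so Ka = Kw/Kb = 1.0 × 10⁻¹⁴ / 7.19e-13 = 1.39e-02.

K_a = 1.39e-02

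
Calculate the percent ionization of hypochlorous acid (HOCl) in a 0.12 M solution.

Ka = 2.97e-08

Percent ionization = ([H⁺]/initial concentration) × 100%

Using Ka equilibrium: x² + Ka×x - Ka×C = 0. Solving: [H⁺] = 5.9684e-05. Percent = (5.9684e-05/0.12) × 100

Percent ionization = 0.0497%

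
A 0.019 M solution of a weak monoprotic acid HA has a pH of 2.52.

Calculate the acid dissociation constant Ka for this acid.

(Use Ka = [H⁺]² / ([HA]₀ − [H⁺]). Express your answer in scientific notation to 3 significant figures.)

[H⁺] = 10^(−pH) = 10^(−2.52) = 3.020e-03 M. For HA ⇌ H⁺ + A⁻, Ka = [H⁺][A⁻]/[HA] = [H⁺]² / ([HA]₀ − [H⁺]) = (3.020e-03)² / (0.019 − 3.020e-03) = 5.71e-04.

K_a = 5.71e-04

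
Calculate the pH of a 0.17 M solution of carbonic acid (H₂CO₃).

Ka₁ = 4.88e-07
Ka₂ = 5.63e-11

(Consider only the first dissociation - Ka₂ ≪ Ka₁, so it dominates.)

First dissociation dominates. From Ka₁ = [H⁺][HA⁻]/[H₂A], x² + Ka₁·x − Ka₁·C = 0 with C = 0.17 M and Ka₁ = 4.88e-07. Solving: [H⁺] = (−Ka₁ + √(Ka₁² + 4·Ka₁·C)) / 2 = 2.8778e-04 M. pH = -log(2.8778e-04) = 3.54.

pH = 3.54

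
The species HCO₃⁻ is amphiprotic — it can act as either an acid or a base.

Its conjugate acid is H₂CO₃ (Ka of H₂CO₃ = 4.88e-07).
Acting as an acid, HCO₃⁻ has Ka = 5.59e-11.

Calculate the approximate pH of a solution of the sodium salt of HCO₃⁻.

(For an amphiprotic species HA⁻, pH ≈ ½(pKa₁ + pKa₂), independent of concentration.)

pKa₁ = -log(4.88e-07) = 6.31; pKa₂ = -log(5.59e-11) = 10.25. For an amphiprotic species, pH ≈ ½(pKa₁ + pKa₂) = ½(6.31 + 10.25) = 8.28.

pH = 8.28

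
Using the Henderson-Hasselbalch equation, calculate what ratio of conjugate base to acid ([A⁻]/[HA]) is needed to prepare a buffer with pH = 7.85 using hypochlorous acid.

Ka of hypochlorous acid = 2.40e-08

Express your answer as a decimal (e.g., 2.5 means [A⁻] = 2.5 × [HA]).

pKa = -log(2.40e-08) = 7.6198. pH = pKa + log([A⁻]/[HA]), so log([A⁻]/[HA]) = pH − pKa = 7.85 − 7.6198 = 0.2302. [A⁻]/[HA] = 10^(0.2302) = 1.70

[A⁻]/[HA] = 1.70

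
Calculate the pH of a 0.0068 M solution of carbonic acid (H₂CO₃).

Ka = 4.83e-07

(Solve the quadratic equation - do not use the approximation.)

x² + Ka×x - Ka×C = 0. Using quadratic formula: [H⁺] = 5.7069e-05

pH = 4.24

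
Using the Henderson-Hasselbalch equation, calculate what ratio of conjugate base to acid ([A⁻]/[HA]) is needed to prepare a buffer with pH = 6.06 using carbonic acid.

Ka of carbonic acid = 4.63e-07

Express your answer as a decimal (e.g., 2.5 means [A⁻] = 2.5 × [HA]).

pKa = -log(4.63e-07) = 6.3344. pH = pKa + log([A⁻]/[HA]), so log([A⁻]/[HA]) = pH − pKa = 6.06 − 6.3344 = -0.2744. [A⁻]/[HA] = 10^(-0.2744) = 0.532

[A⁻]/[HA] = 0.532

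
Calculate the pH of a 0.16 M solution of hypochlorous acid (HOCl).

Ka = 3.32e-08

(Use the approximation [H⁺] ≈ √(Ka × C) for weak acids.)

[H⁺] = √(Ka × C) = √(3.32e-08 × 0.16) = 7.2883e-05. pH = -log(7.2883e-05)

pH = 4.14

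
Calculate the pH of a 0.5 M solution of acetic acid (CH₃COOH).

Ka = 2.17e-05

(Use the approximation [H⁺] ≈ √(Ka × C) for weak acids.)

[H⁺] = √(Ka × C) = √(2.17e-05 × 0.5) = 3.2939e-03. pH = -log(3.2939e-03)

pH = 2.48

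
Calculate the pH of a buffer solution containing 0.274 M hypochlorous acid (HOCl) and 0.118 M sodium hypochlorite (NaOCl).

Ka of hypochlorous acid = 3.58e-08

pKa = -log(3.58e-08) = 7.45. pH = pKa + log([A⁻]/[HA]) = 7.45 + log(0.118/0.274)

pH = 7.08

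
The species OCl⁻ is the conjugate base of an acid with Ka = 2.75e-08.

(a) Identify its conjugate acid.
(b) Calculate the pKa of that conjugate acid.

(a) The conjugate acid is formed by adding one H⁺ to OCl⁻, giving HOCl. (b) pKa = -log(Ka) = -log(2.75e-08) = 7.56.

Conjugate acid: HOCl; pK_a = 7.56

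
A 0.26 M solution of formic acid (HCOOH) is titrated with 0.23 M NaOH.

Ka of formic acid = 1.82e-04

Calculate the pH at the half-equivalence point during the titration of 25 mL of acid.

At half-equivalence [HA] = [A⁻], so Henderson-Hasselbalch gives pH = pKa = -log(1.82e-04) = 3.74.

pH = pKa = 3.74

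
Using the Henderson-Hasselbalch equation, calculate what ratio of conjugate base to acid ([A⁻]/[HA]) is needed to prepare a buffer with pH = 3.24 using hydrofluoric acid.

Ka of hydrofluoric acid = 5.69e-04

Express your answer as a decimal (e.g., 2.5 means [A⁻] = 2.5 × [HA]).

pKa = -log(5.69e-04) = 3.2449. pH = pKa + log([A⁻]/[HA]), so log([A⁻]/[HA]) = pH − pKa = 3.24 − 3.2449 = -0.0049. [A⁻]/[HA] = 10^(-0.0049) = 0.989

[A⁻]/[HA] = 0.989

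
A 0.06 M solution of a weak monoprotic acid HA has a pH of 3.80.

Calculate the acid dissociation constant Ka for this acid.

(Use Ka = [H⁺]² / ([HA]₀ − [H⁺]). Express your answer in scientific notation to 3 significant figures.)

[H⁺] = 10^(−pH) = 10^(−3.80) = 1.585e-04 M. For HA ⇌ H⁺ + A⁻, Ka = [H⁺][A⁻]/[HA] = [H⁺]² / ([HA]₀ − [H⁺]) = (1.585e-04)² / (0.06 − 1.585e-04) = 4.20e-07.

K_a = 4.20e-07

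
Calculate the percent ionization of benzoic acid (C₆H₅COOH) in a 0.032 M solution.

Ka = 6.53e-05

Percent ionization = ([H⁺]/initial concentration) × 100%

Using Ka equilibrium: x² + Ka×x - Ka×C = 0. Solving: [H⁺] = 1.4133e-03. Percent = (1.4133e-03/0.032) × 100

Percent ionization = 4.42%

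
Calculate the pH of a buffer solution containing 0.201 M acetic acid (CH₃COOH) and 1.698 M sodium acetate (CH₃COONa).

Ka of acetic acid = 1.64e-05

pKa = -log(1.64e-05) = 4.79. pH = pKa + log([A⁻]/[HA]) = 4.79 + log(1.698/0.201)

pH = 5.71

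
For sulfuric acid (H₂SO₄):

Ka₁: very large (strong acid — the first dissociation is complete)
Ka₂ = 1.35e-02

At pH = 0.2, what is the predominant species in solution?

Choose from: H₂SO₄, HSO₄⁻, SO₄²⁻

The first dissociation is complete, so H₂SO₄ itself is never the predominant species in water; pKa₂ = -log(1.35e-02) = 1.87. For a polyprotic acid the predominant species crosses at each pKa: below pKa_n the protonated form dominates, above it the deprotonated form does. At pH = 0.2, the predominant species is HSO₄⁻.

HSO₄⁻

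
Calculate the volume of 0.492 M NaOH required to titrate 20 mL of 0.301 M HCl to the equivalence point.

At equivalence: moles acid = moles base. moles HCl = 0.301 × 20/1000 = 0.00602 mol. V_base = moles / 0.492 × 1000 = 12.2 mL.

V_{base} = 12.2 mL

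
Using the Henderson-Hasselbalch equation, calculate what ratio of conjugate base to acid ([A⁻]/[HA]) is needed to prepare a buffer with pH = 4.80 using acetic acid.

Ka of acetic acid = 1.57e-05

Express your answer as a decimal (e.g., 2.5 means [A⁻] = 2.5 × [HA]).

pKa = -log(1.57e-05) = 4.8041. pH = pKa + log([A⁻]/[HA]), so log([A⁻]/[HA]) = pH − pKa = 4.80 − 4.8041 = -0.0041. [A⁻]/[HA] = 10^(-0.0041) = 0.991

[A⁻]/[HA] = 0.991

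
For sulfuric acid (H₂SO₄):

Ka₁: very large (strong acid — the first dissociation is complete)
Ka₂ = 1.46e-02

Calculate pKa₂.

pKa₂ = -log(Ka₂) = -log(1.46e-02) = 1.84.

pK_{a2} = 1.84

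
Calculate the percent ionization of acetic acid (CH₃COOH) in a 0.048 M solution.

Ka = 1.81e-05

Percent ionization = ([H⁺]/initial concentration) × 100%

Using Ka equilibrium: x² + Ka×x - Ka×C = 0. Solving: [H⁺] = 9.2309e-04. Percent = (9.2309e-04/0.048) × 100

Percent ionization = 1.92%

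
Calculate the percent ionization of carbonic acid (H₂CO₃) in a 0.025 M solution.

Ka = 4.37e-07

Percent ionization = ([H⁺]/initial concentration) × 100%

Using Ka equilibrium: x² + Ka×x - Ka×C = 0. Solving: [H⁺] = 1.0430e-04. Percent = (1.0430e-04/0.025) × 100

Percent ionization = 0.417%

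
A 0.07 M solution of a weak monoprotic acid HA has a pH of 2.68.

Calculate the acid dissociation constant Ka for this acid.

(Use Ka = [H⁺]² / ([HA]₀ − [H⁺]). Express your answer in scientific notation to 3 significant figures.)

[H⁺] = 10^(−pH) = 10^(−2.68) = 2.089e-03 M. For HA ⇌ H⁺ + A⁻, Ka = [H⁺][A⁻]/[HA] = [H⁺]² / ([HA]₀ − [H⁺]) = (2.089e-03)² / (0.07 − 2.089e-03) = 6.43e-05.

K_a = 6.43e-05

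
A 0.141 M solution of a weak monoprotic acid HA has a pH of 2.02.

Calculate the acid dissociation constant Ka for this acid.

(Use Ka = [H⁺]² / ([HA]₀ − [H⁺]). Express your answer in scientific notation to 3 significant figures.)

[H⁺] = 10^(−pH) = 10^(−2.02) = 9.550e-03 M. For HA ⇌ H⁺ + A⁻, Ka = [H⁺][A⁻]/[HA] = [H⁺]² / ([HA]₀ − [H⁺]) = (9.550e-03)² / (0.141 − 9.550e-03) = 6.94e-04.

K_a = 6.94e-04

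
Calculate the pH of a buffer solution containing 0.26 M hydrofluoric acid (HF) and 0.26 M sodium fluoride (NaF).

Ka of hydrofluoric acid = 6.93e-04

pKa = -log(6.93e-04) = 3.16. pH = pKa + log([A⁻]/[HA]) = 3.16 + log(0.26/0.26)

pH = 3.16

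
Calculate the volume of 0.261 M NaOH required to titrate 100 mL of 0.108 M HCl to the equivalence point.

At equivalence: moles acid = moles base. moles HCl = 0.108 × 100/1000 = 0.0108 mol. V_base = moles / 0.261 × 1000 = 41.4 mL.

V_{base} = 41.4 mL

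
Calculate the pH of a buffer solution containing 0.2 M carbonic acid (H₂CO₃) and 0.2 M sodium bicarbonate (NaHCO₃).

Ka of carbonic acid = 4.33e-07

pKa = -log(4.33e-07) = 6.36. pH = pKa + log([A⁻]/[HA]) = 6.36 + log(0.2/0.2)

pH = 6.36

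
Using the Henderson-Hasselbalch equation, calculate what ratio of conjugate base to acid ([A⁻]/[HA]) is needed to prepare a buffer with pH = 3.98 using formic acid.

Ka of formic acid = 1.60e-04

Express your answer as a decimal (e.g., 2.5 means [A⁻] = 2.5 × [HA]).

pKa = -log(1.60e-04) = 3.7959. pH = pKa + log([A⁻]/[HA]), so log([A⁻]/[HA]) = pH − pKa = 3.98 − 3.7959 = 0.1841. [A⁻]/[HA] = 10^(0.1841) = 1.53

[A⁻]/[HA] = 1.53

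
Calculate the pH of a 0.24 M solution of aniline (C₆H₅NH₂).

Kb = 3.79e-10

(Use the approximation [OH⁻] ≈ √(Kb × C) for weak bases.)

[OH⁻] = √(Kb × C) = √(3.79e-10 × 0.24) = 9.5373e-06. pOH = 5.02, pH = 14 - pOH

pH = 8.98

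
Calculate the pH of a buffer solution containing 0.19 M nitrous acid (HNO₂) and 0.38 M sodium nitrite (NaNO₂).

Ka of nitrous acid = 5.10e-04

pKa = -log(5.10e-04) = 3.29. pH = pKa + log([A⁻]/[HA]) = 3.29 + log(0.38/0.19)

pH = 3.59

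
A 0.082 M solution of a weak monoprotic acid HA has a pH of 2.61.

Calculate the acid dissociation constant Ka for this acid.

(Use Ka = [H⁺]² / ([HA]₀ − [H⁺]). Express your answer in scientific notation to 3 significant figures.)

[H⁺] = 10^(−pH) = 10^(−2.61) = 2.455e-03 M. For HA ⇌ H⁺ + A⁻, Ka = [H⁺][A⁻]/[HA] = [H⁺]² / ([HA]₀ − [H⁺]) = (2.455e-03)² / (0.082 − 2.455e-03) = 7.58e-05.

K_a = 7.58e-05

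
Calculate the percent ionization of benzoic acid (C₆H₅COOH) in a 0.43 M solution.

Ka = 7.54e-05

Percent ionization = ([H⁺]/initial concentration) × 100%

Using Ka equilibrium: x² + Ka×x - Ka×C = 0. Solving: [H⁺] = 5.6565e-03. Percent = (5.6565e-03/0.43) × 100

Percent ionization = 1.32%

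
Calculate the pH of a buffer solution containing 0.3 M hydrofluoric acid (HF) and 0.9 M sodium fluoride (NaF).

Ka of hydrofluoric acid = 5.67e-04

pKa = -log(5.67e-04) = 3.25. pH = pKa + log([A⁻]/[HA]) = 3.25 + log(0.9/0.3)

pH = 3.72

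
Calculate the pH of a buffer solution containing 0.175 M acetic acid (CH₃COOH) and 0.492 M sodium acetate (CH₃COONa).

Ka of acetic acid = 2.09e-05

pKa = -log(2.09e-05) = 4.68. pH = pKa + log([A⁻]/[HA]) = 4.68 + log(0.492/0.175)

pH = 5.13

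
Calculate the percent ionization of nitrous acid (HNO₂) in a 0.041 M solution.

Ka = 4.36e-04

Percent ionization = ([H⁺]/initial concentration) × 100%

Using Ka equilibrium: x² + Ka×x - Ka×C = 0. Solving: [H⁺] = 4.0156e-03. Percent = (4.0156e-03/0.041) × 100

Percent ionization = 9.79%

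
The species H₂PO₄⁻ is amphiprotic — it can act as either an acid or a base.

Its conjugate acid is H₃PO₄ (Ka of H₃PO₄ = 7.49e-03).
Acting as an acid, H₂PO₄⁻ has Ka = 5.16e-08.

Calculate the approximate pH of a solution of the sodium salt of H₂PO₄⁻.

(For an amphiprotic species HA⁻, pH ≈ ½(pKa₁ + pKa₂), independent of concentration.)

pKa₁ = -log(7.49e-03) = 2.13; pKa₂ = -log(5.16e-08) = 7.29. For an amphiprotic species, pH ≈ ½(pKa₁ + pKa₂) = ½(2.13 + 7.29) = 4.71.

pH = 4.71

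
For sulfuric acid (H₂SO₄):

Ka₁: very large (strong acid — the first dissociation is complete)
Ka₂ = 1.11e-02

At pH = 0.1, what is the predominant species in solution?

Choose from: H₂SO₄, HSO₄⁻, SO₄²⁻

The first dissociation is complete, so H₂SO₄ itself is never the predominant species in water; pKa₂ = -log(1.11e-02) = 1.95. For a polyprotic acid the predominant species crosses at each pKa: below pKa_n the protonated form dominates, above it the deprotonated form does. At pH = 0.1, the predominant species is HSO₄⁻.

HSO₄⁻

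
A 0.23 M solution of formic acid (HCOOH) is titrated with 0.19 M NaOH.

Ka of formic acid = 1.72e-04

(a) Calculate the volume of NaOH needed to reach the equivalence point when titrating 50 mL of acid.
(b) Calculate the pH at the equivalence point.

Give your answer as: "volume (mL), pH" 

moles acid = 0.23 × 50/1000 = 0.0115 mol; V_base = moles/0.19 × 1000 = 60.5 mL. At equivalence only the conjugate base is present: [A⁻] = 0.0115/0.111 = 1.0405e-01 M. Kb = Kw/Ka = 5.81e-11; [OH⁻] = √(Kb × [A⁻]) = 2.4595e-06; pOH = 5.61; pH = 14 - pOH = 8.39.

V = 60.5 mL, pH = 8.39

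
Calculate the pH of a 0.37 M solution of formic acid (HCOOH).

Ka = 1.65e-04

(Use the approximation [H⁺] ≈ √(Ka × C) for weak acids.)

[H⁺] = √(Ka × C) = √(1.65e-04 × 0.37) = 7.8134e-03. pH = -log(7.8134e-03)

pH = 2.11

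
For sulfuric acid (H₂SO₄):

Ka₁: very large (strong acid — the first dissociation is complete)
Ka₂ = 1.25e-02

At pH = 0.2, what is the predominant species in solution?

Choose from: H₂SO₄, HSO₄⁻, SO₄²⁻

The first dissociation is complete, so H₂SO₄ itself is never the predominant species in water; pKa₂ = -log(1.25e-02) = 1.90. For a polyprotic acid the predominant species crosses at each pKa: below pKa_n the protonated form dominates, above it the deprotonated form does. At pH = 0.2, the predominant species is HSO₄⁻.

HSO₄⁻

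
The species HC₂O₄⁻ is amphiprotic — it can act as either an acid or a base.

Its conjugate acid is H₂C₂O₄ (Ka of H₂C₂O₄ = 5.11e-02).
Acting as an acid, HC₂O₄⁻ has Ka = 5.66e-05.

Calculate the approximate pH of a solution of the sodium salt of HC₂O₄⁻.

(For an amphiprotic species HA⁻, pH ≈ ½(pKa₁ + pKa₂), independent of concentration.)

pKa₁ = -log(5.11e-02) = 1.29; pKa₂ = -log(5.66e-05) = 4.25. For an amphiprotic species, pH ≈ ½(pKa₁ + pKa₂) = ½(1.29 + 4.25) = 2.77.

pH = 2.77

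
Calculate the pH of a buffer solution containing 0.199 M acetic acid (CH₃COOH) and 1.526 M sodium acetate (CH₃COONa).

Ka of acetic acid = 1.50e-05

pKa = -log(1.50e-05) = 4.82. pH = pKa + log([A⁻]/[HA]) = 4.82 + log(1.526/0.199)

pH = 5.71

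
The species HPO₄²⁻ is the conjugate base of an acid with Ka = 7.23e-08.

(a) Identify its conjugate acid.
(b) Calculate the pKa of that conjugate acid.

(a) The conjugate acid is formed by adding one H⁺ to HPO₄²⁻, giving H₂PO₄⁻. (b) pKa = -log(Ka) = -log(7.23e-08) = 7.14.

Conjugate acid: H₂PO₄⁻; pK_a = 7.14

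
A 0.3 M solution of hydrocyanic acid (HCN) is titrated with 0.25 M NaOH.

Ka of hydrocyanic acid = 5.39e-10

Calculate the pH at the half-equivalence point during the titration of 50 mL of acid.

At half-equivalence [HA] = [A⁻], so Henderson-Hasselbalch gives pH = pKa = -log(5.39e-10) = 9.27.

pH = pKa = 9.27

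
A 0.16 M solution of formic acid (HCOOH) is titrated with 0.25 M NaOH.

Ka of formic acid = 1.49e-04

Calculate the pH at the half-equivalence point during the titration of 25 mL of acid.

At half-equivalence [HA] = [A⁻], so Henderson-Hasselbalch gives pH = pKa = -log(1.49e-04) = 3.83.

pH = pKa = 3.83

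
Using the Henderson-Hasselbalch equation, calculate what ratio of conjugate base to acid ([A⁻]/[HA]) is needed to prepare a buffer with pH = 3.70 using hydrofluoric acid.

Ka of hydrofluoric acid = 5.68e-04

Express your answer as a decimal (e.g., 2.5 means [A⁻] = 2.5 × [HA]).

pKa = -log(5.68e-04) = 3.2457. pH = pKa + log([A⁻]/[HA]), so log([A⁻]/[HA]) = pH − pKa = 3.70 − 3.2457 = 0.4543. [A⁻]/[HA] = 10^(0.4543) = 2.85

[A⁻]/[HA] = 2.85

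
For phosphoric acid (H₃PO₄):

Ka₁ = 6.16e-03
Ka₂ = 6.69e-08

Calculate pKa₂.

pKa₂ = -log(Ka₂) = -log(6.69e-08) = 7.17.

pK_{a2} = 7.17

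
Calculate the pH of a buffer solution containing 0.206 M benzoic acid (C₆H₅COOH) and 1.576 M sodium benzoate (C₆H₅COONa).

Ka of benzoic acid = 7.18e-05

pKa = -log(7.18e-05) = 4.14. pH = pKa + log([A⁻]/[HA]) = 4.14 + log(1.576/0.206)

pH = 5.03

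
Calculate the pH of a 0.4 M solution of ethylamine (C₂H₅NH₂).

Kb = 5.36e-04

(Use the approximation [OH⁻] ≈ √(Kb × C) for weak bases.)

[OH⁻] = √(Kb × C) = √(5.36e-04 × 0.4) = 1.4642e-02. pOH = 1.83, pH = 14 - pOH

pH = 12.17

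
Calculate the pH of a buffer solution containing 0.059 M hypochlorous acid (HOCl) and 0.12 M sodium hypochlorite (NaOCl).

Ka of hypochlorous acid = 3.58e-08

pKa = -log(3.58e-08) = 7.45. pH = pKa + log([A⁻]/[HA]) = 7.45 + log(0.12/0.059)

pH = 7.75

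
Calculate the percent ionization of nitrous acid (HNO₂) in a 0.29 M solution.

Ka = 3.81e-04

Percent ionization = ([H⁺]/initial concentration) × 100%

Using Ka equilibrium: x² + Ka×x - Ka×C = 0. Solving: [H⁺] = 1.0323e-02. Percent = (1.0323e-02/0.29) × 100

Percent ionization = 3.56%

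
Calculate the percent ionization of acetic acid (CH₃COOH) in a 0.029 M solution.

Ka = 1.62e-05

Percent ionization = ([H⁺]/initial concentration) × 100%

Using Ka equilibrium: x² + Ka×x - Ka×C = 0. Solving: [H⁺] = 6.7737e-04. Percent = (6.7737e-04/0.029) × 100

Percent ionization = 2.34%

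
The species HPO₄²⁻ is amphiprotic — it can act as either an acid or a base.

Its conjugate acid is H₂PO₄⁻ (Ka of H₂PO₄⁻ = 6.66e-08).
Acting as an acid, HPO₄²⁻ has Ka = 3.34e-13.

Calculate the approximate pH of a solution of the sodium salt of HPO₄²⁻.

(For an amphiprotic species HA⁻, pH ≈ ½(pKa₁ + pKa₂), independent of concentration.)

pKa₁ = -log(6.66e-08) = 7.18; pKa₂ = -log(3.34e-13) = 12.48. For an amphiprotic species, pH ≈ ½(pKa₁ + pKa₂) = ½(7.18 + 12.48) = 9.83.

pH = 9.83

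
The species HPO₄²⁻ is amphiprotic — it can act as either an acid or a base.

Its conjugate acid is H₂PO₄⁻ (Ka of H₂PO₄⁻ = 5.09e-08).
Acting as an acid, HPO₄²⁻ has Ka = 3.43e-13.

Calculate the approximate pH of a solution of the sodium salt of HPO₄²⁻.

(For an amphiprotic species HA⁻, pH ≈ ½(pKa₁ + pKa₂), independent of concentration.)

pKa₁ = -log(5.09e-08) = 7.29; pKa₂ = -log(3.43e-13) = 12.46. For an amphiprotic species, pH ≈ ½(pKa₁ + pKa₂) = ½(7.29 + 12.46) = 9.88.

pH = 9.88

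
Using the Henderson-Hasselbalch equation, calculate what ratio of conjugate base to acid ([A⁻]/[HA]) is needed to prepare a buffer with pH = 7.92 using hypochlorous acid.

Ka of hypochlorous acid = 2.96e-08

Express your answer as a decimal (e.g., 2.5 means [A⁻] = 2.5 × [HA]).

pKa = -log(2.96e-08) = 7.5287. pH = pKa + log([A⁻]/[HA]), so log([A⁻]/[HA]) = pH − pKa = 7.92 − 7.5287 = 0.3913. [A⁻]/[HA] = 10^(0.3913) = 2.46

[A⁻]/[HA] = 2.46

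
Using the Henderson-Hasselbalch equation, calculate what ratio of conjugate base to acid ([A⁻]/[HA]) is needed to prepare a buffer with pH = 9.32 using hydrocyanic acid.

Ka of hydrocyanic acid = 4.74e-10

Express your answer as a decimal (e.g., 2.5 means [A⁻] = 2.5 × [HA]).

pKa = -log(4.74e-10) = 9.3242. pH = pKa + log([A⁻]/[HA]), so log([A⁻]/[HA]) = pH − pKa = 9.32 − 9.3242 = -0.0042. [A⁻]/[HA] = 10^(-0.0042) = 0.990

[A⁻]/[HA] = 0.990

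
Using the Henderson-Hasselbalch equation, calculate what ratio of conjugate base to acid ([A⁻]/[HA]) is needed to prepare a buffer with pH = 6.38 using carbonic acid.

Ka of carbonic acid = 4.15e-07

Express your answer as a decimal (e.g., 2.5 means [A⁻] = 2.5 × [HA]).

pKa = -log(4.15e-07) = 6.3820. pH = pKa + log([A⁻]/[HA]), so log([A⁻]/[HA]) = pH − pKa = 6.38 − 6.3820 = -0.0020. [A⁻]/[HA] = 10^(-0.0020) = 0.996

[A⁻]/[HA] = 0.996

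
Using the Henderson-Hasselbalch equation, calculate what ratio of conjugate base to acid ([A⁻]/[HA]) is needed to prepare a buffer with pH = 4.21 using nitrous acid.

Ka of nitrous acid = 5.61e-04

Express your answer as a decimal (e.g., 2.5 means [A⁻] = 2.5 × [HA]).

pKa = -log(5.61e-04) = 3.2510. pH = pKa + log([A⁻]/[HA]), so log([A⁻]/[HA]) = pH − pKa = 4.21 − 3.2510 = 0.9590. [A⁻]/[HA] = 10^(0.9590) = 9.10

[A⁻]/[HA] = 9.10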